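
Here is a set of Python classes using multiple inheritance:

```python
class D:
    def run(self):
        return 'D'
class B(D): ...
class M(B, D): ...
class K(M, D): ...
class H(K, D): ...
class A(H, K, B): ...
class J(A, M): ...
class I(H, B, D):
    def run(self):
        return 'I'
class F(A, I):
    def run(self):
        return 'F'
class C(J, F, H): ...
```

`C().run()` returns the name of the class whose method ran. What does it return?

L[C] = C + merge(L[J], L[F], L[H], [J F H])
  take J:  [J A H K M B D object] + [F A I H K M B D object] + [H K M B D object] + [J F H]
  take F:  [A H K M B D object] + [F A I H K M B D object] + [H K M B D object] + [F H]
  take A:  [A H K M B D object] + [A I H K M B D object] + [H K M B D object] + [H]
  take I:  [H K M B D object] + [I H K M B D object] + [H K M B D object] + [H]
  take H:  [H K M B D object] + [H K M B D object] + [H K M B D object] + [H]
  take K:  [K M B D object] + [K M B D object] + [K M B D object]
  take M:  [M B D object] + [M B D object] + [M B D object]
  take B:  [B D object] + [B D object] + [B D object]
  take D:  [D object] + [D object] + [D object]
  take object:  [object] + [object] + [object]
MRO: C J F A I H K M B D object
run is defined in: D, F, I. First along the MRO is F.

F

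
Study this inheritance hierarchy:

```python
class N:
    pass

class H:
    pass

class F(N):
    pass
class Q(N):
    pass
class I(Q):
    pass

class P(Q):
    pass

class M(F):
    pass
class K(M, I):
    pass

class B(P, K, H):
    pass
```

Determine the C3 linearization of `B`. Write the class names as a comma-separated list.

B, P, K, M, F, I, Q, N, H, object

L[B] = B + merge(L[P], L[K], L[H], [P K H])
  take P:  [P Q N object] + [K M F I Q N object] + [H object] + [P K H]
  take K:  [Q N object] + [K M F I Q N object] + [H object] + [K H]
  take M:  [Q N object] + [M F I Q N object] + [H object] + [H]
  take F:  [Q N object] + [F I Q N object] + [H object] + [H]
  take I:  [Q N object] + [I Q N object] + [H object] + [H]
  take Q:  [Q N object] + [Q N object] + [H object] + [H]
  take N:  [N object] + [N object] + [H object] + [H]
  take H:  [object] + [object] + [H object] + [H]
  take object:  [object] + [object] + [object]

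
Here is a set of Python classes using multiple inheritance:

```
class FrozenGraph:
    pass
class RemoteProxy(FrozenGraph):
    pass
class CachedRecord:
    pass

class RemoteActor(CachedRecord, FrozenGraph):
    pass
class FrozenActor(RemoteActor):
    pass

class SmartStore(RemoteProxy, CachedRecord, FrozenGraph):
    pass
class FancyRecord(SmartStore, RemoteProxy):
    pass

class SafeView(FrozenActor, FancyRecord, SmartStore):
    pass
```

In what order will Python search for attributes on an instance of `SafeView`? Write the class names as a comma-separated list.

L[SafeView] = SafeView + merge(L[FrozenActor], L[FancyRecord], L[SmartStore], [FrozenActor FancyRecord SmartStore])
  take FrozenActor:  [FrozenActor RemoteActor CachedRecord FrozenGraph object] + [FancyRecord SmartStore RemoteProxy CachedRecord FrozenGraph object] + [SmartStore RemoteProxy CachedRecord FrozenGraph object] + [FrozenActor FancyRecord SmartStore]
  take RemoteActor:  [RemoteActor CachedRecord FrozenGraph object] + [FancyRecord SmartStore RemoteProxy CachedRecord FrozenGraph object] + [SmartStore RemoteProxy CachedRecord FrozenGraph object] + [FancyRecord SmartStore]
  take FancyRecord:  [CachedRecord FrozenGraph object] + [FancyRecord SmartStore RemoteProxy CachedRecord FrozenGraph object] + [SmartStore RemoteProxy CachedRecord FrozenGraph object] + [FancyRecord SmartStore]
  take SmartStore:  [CachedRecord FrozenGraph object] + [SmartStore RemoteProxy CachedRecord FrozenGraph object] + [SmartStore RemoteProxy CachedRecord FrozenGraph object] + [SmartStore]
  take RemoteProxy:  [CachedRecord FrozenGraph object] + [RemoteProxy CachedRecord FrozenGraph object] + [RemoteProxy CachedRecord FrozenGraph object]
  take CachedRecord:  [CachedRecord FrozenGraph object] + [CachedRecord FrozenGraph object] + [CachedRecord FrozenGraph object]
  take FrozenGraph:  [FrozenGraph object] + [FrozenGraph object] + [FrozenGraph object]
  take object:  [object] + [object] + [object]

SafeView, FrozenActor, RemoteActor, FancyRecord, SmartStore, RemoteProxy, CachedRecord, FrozenGraph, object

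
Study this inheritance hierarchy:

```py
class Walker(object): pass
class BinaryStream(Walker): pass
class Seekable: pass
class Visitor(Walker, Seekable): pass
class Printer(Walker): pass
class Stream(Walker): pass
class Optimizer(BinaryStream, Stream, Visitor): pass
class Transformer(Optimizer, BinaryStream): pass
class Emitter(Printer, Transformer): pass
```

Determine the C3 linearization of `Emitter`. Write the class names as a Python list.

L[Emitter] = Emitter + merge(L[Printer], L[Transformer], [Printer Transformer])
  take Printer:  [Printer Walker object] + [Transformer Optimizer BinaryStream Stream Visitor Walker Seekable object] + [Printer Transformer]
  take Transformer:  [Walker object] + [Transformer Optimizer BinaryStream Stream Visitor Walker Seekable object] + [Transformer]
  take Optimizer:  [Walker object] + [Optimizer BinaryStream Stream Visitor Walker Seekable object]
  take BinaryStream:  [Walker object] + [BinaryStream Stream Visitor Walker Seekable object]
  take Stream:  [Walker object] + [Stream Visitor Walker Seekable object]
  take Visitor:  [Walker object] + [Visitor Walker Seekable object]
  take Walker:  [Walker object] + [Walker Seekable object]
  take Seekable:  [object] + [Seekable object]
  take object:  [object] + [object]

[Emitter, Printer, Transformer, Optimizer, BinaryStream, Stream, Visitor, Walker, Seekable, object]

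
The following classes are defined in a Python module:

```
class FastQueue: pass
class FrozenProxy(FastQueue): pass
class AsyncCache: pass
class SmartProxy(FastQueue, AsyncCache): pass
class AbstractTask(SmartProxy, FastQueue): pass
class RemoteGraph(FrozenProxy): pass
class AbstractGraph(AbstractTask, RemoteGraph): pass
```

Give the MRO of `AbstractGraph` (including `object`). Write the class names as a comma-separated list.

L[AbstractGraph] = AbstractGraph + merge(L[AbstractTask], L[RemoteGraph], [AbstractTask RemoteGraph])
  take AbstractTask:  [AbstractTask SmartProxy FastQueue AsyncCache object] + [RemoteGraph FrozenProxy FastQueue object] + [AbstractTask RemoteGraph]
  take SmartProxy:  [SmartProxy FastQueue AsyncCache object] + [RemoteGraph FrozenProxy FastQueue object] + [RemoteGraph]
  take RemoteGraph:  [FastQueue AsyncCache object] + [RemoteGraph FrozenProxy FastQueue object] + [RemoteGraph]
  take FrozenProxy:  [FastQueue AsyncCache object] + [FrozenProxy FastQueue object]
  take FastQueue:  [FastQueue AsyncCache object] + [FastQueue object]
  take AsyncCache:  [AsyncCache object] + [object]
  take object:  [object] + [object]

AbstractGraph, AbstractTask, SmartProxy, RemoteGraph, FrozenProxy, FastQueue, AsyncCache, object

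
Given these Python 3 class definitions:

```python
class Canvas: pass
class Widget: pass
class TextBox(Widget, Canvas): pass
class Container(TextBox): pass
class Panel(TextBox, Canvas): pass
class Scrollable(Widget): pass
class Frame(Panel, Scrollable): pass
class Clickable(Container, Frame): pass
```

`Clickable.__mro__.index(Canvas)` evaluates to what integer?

7

L[Clickable] = Clickable + merge(L[Container], L[Frame], [Container Frame])
  take Container:  [Container TextBox Widget Canvas object] + [Frame Panel TextBox Scrollable Widget Canvas object] + [Container Frame]
  take Frame:  [TextBox Widget Canvas object] + [Frame Panel TextBox Scrollable Widget Canvas object] + [Frame]
  take Panel:  [TextBox Widget Canvas object] + [Panel TextBox Scrollable Widget Canvas object]
  take TextBox:  [TextBox Widget Canvas object] + [TextBox Scrollable Widget Canvas object]
  take Scrollable:  [Widget Canvas object] + [Scrollable Widget Canvas object]
  take Widget:  [Widget Canvas object] + [Widget Canvas object]
  take Canvas:  [Canvas object] + [Canvas object]
  take object:  [object] + [object]
MRO: Clickable Container Frame Panel TextBox Scrollable Widget Canvas object
Canvas sits at index 7.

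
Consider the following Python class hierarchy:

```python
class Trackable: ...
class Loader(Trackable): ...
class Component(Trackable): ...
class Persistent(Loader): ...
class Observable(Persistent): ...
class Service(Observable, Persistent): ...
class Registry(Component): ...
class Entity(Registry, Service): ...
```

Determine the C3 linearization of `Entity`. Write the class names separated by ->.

L[Entity] = Entity + merge(L[Registry], L[Service], [Registry Service])
  take Registry:  [Registry Component Trackable object] + [Service Observable Persistent Loader Trackable object] + [Registry Service]
  take Component:  [Component Trackable object] + [Service Observable Persistent Loader Trackable object] + [Service]
  take Service:  [Trackable object] + [Service Observable Persistent Loader Trackable object] + [Service]
  take Observable:  [Trackable object] + [Observable Persistent Loader Trackable object]
  take Persistent:  [Trackable object] + [Persistent Loader Trackable object]
  take Loader:  [Trackable object] + [Loader Trackable object]
  take Trackable:  [Trackable object] + [Trackable object]
  take object:  [object] + [object]

Entity -> Registry -> Component -> Service -> Observable -> Persistent -> Loader -> Trackable -> object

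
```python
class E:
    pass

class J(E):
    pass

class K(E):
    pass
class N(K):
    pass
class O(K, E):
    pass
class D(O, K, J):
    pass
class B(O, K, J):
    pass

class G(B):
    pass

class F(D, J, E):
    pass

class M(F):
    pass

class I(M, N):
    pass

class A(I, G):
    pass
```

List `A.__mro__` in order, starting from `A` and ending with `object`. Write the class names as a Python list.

[A, I, M, F, D, G, B, O, N, K, J, E, object]

L[A] = A + merge(L[I], L[G], [I G])
  take I:  [I M F D O N K J E object] + [G B O K J E object] + [I G]
  take M:  [M F D O N K J E object] + [G B O K J E object] + [G]
  take F:  [F D O N K J E object] + [G B O K J E object] + [G]
  take D:  [D O N K J E object] + [G B O K J E object] + [G]
  take G:  [O N K J E object] + [G B O K J E object] + [G]
  take B:  [O N K J E object] + [B O K J E object]
  take O:  [O N K J E object] + [O K J E object]
  take N:  [N K J E object] + [K J E object]
  take K:  [K J E object] + [K J E object]
  take J:  [J E object] + [J E object]
  take E:  [E object] + [E object]
  take object:  [object] + [object]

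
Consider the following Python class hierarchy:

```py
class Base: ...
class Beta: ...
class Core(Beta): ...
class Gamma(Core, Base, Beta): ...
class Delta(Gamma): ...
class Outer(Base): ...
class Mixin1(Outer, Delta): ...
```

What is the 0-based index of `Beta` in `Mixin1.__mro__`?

L[Mixin1] = Mixin1 + merge(L[Outer], L[Delta], [Outer Delta])
  take Outer:  [Outer Base object] + [Delta Gamma Core Base Beta object] + [Outer Delta]
  take Delta:  [Base object] + [Delta Gamma Core Base Beta object] + [Delta]
  take Gamma:  [Base object] + [Gamma Core Base Beta object]
  take Core:  [Base object] + [Core Base Beta object]
  take Base:  [Base object] + [Base Beta object]
  take Beta:  [object] + [Beta object]
  take object:  [object] + [object]
MRO: Mixin1 Outer Delta Gamma Core Base Beta object
Beta sits at index 6.

6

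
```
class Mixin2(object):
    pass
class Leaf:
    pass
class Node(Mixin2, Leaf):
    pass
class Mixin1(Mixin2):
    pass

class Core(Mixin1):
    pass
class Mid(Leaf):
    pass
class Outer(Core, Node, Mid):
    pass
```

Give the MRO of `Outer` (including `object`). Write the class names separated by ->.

L[Outer] = Outer + merge(L[Core], L[Node], L[Mid], [Core Node Mid])
  take Core:  [Core Mixin1 Mixin2 object] + [Node Mixin2 Leaf object] + [Mid Leaf object] + [Core Node Mid]
  take Mixin1:  [Mixin1 Mixin2 object] + [Node Mixin2 Leaf object] + [Mid Leaf object] + [Node Mid]
  take Node:  [Mixin2 object] + [Node Mixin2 Leaf object] + [Mid Leaf object] + [Node Mid]
  take Mixin2:  [Mixin2 object] + [Mixin2 Leaf object] + [Mid Leaf object] + [Mid]
  take Mid:  [object] + [Leaf object] + [Mid Leaf object] + [Mid]
  take Leaf:  [object] + [Leaf object] + [Leaf object]
  take object:  [object] + [object] + [object]

Outer -> Core -> Mixin1 -> Node -> Mixin2 -> Mid -> Leaf -> object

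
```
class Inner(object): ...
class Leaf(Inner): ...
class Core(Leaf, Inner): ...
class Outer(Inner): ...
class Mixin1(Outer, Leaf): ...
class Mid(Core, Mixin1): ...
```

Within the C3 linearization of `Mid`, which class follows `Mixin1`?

Outer

L[Mid] = Mid + merge(L[Core], L[Mixin1], [Core Mixin1])
  take Core:  [Core Leaf Inner object] + [Mixin1 Outer Leaf Inner object] + [Core Mixin1]
  take Mixin1:  [Leaf Inner object] + [Mixin1 Outer Leaf Inner object] + [Mixin1]
  take Outer:  [Leaf Inner object] + [Outer Leaf Inner object]
  take Leaf:  [Leaf Inner object] + [Leaf Inner object]
  take Inner:  [Inner object] + [Inner object]
  take object:  [object] + [object]
MRO: Mid Core Mixin1 Outer Leaf Inner object
Mixin1 is at position 2; next is Outer.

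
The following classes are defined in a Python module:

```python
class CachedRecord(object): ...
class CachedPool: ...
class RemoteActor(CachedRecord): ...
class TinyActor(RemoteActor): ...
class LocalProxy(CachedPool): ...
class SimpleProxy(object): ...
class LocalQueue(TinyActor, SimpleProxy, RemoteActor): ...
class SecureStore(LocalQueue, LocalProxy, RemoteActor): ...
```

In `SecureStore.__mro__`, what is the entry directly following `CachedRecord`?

CachedPool

L[SecureStore] = SecureStore + merge(L[LocalQueue], L[LocalProxy], L[RemoteActor], [LocalQueue LocalProxy RemoteActor])
  take LocalQueue:  [LocalQueue TinyActor SimpleProxy RemoteActor CachedRecord object] + [LocalProxy CachedPool object] + [RemoteActor CachedRecord object] + [LocalQueue LocalProxy RemoteActor]
  take TinyActor:  [TinyActor SimpleProxy RemoteActor CachedRecord object] + [LocalProxy CachedPool object] + [RemoteActor CachedRecord object] + [LocalProxy RemoteActor]
  take SimpleProxy:  [SimpleProxy RemoteActor CachedRecord object] + [LocalProxy CachedPool object] + [RemoteActor CachedRecord object] + [LocalProxy RemoteActor]
  take LocalProxy:  [RemoteActor CachedRecord object] + [LocalProxy CachedPool object] + [RemoteActor CachedRecord object] + [LocalProxy RemoteActor]
  take RemoteActor:  [RemoteActor CachedRecord object] + [CachedPool object] + [RemoteActor CachedRecord object] + [RemoteActor]
  take CachedRecord:  [CachedRecord object] + [CachedPool object] + [CachedRecord object]
  take CachedPool:  [object] + [CachedPool object] + [object]
  take object:  [object] + [object] + [object]
MRO: SecureStore LocalQueue TinyActor SimpleProxy LocalProxy RemoteActor CachedRecord CachedPool object
CachedRecord is at position 6; next is CachedPool.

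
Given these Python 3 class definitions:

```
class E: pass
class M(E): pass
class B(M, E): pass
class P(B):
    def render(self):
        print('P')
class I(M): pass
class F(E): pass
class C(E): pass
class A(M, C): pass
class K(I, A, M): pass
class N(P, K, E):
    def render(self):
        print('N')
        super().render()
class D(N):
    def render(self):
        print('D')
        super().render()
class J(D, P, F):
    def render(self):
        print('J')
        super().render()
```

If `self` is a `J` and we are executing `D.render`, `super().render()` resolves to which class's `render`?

L[J] = J + merge(L[D], L[P], L[F], [D P F])
  take D:  [D N P B K I A M C E object] + [P B M E object] + [F E object] + [D P F]
  take N:  [N P B K I A M C E object] + [P B M E object] + [F E object] + [P F]
  take P:  [P B K I A M C E object] + [P B M E object] + [F E object] + [P F]
  take B:  [B K I A M C E object] + [B M E object] + [F E object] + [F]
  take K:  [K I A M C E object] + [M E object] + [F E object] + [F]
  take I:  [I A M C E object] + [M E object] + [F E object] + [F]
  take A:  [A M C E object] + [M E object] + [F E object] + [F]
  take M:  [M C E object] + [M E object] + [F E object] + [F]
  take C:  [C E object] + [E object] + [F E object] + [F]
  take F:  [E object] + [E object] + [F E object] + [F]
  take E:  [E object] + [E object] + [E object]
  take object:  [object] + [object] + [object]
MRO: J D N P B K I A M C F E object
super() in D.render on a J instance goes to the class after D in J's MRO: N.

N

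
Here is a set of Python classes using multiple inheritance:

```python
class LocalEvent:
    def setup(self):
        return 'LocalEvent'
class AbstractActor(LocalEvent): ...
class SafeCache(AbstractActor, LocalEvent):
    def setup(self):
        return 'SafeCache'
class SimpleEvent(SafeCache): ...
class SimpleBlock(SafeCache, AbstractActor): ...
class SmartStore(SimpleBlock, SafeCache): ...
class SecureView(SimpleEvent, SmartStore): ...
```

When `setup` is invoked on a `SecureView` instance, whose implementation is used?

SafeCache

L[SecureView] = SecureView + merge(L[SimpleEvent], L[SmartStore], [SimpleEvent SmartStore])
  take SimpleEvent:  [SimpleEvent SafeCache AbstractActor LocalEvent object] + [SmartStore SimpleBlock SafeCache AbstractActor LocalEvent object] + [SimpleEvent SmartStore]
  take SmartStore:  [SafeCache AbstractActor LocalEvent object] + [SmartStore SimpleBlock SafeCache AbstractActor LocalEvent object] + [SmartStore]
  take SimpleBlock:  [SafeCache AbstractActor LocalEvent object] + [SimpleBlock SafeCache AbstractActor LocalEvent object]
  take SafeCache:  [SafeCache AbstractActor LocalEvent object] + [SafeCache AbstractActor LocalEvent object]
  take AbstractActor:  [AbstractActor LocalEvent object] + [AbstractActor LocalEvent object]
  take LocalEvent:  [LocalEvent object] + [LocalEvent object]
  take object:  [object] + [object]
MRO: SecureView SimpleEvent SmartStore SimpleBlock SafeCache AbstractActor LocalEvent object
setup is defined in: LocalEvent, SafeCache. First along the MRO is SafeCache.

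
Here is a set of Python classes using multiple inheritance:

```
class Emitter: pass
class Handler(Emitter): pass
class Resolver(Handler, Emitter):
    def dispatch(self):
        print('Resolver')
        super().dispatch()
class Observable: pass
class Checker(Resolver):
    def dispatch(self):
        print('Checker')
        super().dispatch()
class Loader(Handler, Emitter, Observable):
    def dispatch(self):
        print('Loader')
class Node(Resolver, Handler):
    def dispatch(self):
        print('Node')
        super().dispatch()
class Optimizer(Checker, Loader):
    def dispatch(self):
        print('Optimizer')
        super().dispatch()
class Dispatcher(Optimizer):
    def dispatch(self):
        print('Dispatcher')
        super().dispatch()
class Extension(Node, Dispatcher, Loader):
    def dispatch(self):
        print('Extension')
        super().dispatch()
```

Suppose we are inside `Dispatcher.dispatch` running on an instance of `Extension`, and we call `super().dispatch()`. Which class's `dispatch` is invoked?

L[Extension] = Extension + merge(L[Node], L[Dispatcher], L[Loader], [Node Dispatcher Loader])
  take Node:  [Node Resolver Handler Emitter object] + [Dispatcher Optimizer Checker Resolver Loader Handler Emitter Observable object] + [Loader Handler Emitter Observable object] + [Node Dispatcher Loader]
  take Dispatcher:  [Resolver Handler Emitter object] + [Dispatcher Optimizer Checker Resolver Loader Handler Emitter Observable object] + [Loader Handler Emitter Observable object] + [Dispatcher Loader]
  take Optimizer:  [Resolver Handler Emitter object] + [Optimizer Checker Resolver Loader Handler Emitter Observable object] + [Loader Handler Emitter Observable object] + [Loader]
  take Checker:  [Resolver Handler Emitter object] + [Checker Resolver Loader Handler Emitter Observable object] + [Loader Handler Emitter Observable object] + [Loader]
  take Resolver:  [Resolver Handler Emitter object] + [Resolver Loader Handler Emitter Observable object] + [Loader Handler Emitter Observable object] + [Loader]
  take Loader:  [Handler Emitter object] + [Loader Handler Emitter Observable object] + [Loader Handler Emitter Observable object] + [Loader]
  take Handler:  [Handler Emitter object] + [Handler Emitter Observable object] + [Handler Emitter Observable object]
  take Emitter:  [Emitter object] + [Emitter Observable object] + [Emitter Observable object]
  take Observable:  [object] + [Observable object] + [Observable object]
  take object:  [object] + [object] + [object]
MRO: Extension Node Dispatcher Optimizer Checker Resolver Loader Handler Emitter Observable object
super() in Dispatcher.dispatch on a Extension instance goes to the class after Dispatcher in Extension's MRO: Optimizer.

Optimizer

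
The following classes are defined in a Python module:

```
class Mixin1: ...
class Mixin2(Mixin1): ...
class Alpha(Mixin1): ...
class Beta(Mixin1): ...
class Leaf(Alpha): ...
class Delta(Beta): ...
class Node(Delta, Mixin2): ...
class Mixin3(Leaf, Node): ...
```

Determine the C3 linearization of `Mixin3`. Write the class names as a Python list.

L[Mixin3] = Mixin3 + merge(L[Leaf], L[Node], [Leaf Node])
  take Leaf:  [Leaf Alpha Mixin1 object] + [Node Delta Beta Mixin2 Mixin1 object] + [Leaf Node]
  take Alpha:  [Alpha Mixin1 object] + [Node Delta Beta Mixin2 Mixin1 object] + [Node]
  take Node:  [Mixin1 object] + [Node Delta Beta Mixin2 Mixin1 object] + [Node]
  take Delta:  [Mixin1 object] + [Delta Beta Mixin2 Mixin1 object]
  take Beta:  [Mixin1 object] + [Beta Mixin2 Mixin1 object]
  take Mixin2:  [Mixin1 object] + [Mixin2 Mixin1 object]
  take Mixin1:  [Mixin1 object] + [Mixin1 object]
  take object:  [object] + [object]

[Mixin3, Leaf, Alpha, Node, Delta, Beta, Mixin2, Mixin1, object]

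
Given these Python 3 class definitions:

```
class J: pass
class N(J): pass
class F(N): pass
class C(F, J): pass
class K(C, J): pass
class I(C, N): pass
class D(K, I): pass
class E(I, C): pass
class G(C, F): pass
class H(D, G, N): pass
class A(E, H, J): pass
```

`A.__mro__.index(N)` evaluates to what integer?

L[A] = A + merge(L[E], L[H], L[J], [E H J])
  take E:  [E I C F N J object] + [H D K I G C F N J object] + [J object] + [E H J]
  take H:  [I C F N J object] + [H D K I G C F N J object] + [J object] + [H J]
  take D:  [I C F N J object] + [D K I G C F N J object] + [J object] + [J]
  take K:  [I C F N J object] + [K I G C F N J object] + [J object] + [J]
  take I:  [I C F N J object] + [I G C F N J object] + [J object] + [J]
  take G:  [C F N J object] + [G C F N J object] + [J object] + [J]
  take C:  [C F N J object] + [C F N J object] + [J object] + [J]
  take F:  [F N J object] + [F N J object] + [J object] + [J]
  take N:  [N J object] + [N J object] + [J object] + [J]
  take J:  [J object] + [J object] + [J object] + [J]
  take object:  [object] + [object] + [object]
MRO: A E H D K I G C F N J object
N sits at index 9.

9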